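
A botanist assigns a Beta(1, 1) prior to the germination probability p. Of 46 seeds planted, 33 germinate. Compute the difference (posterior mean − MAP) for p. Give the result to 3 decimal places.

Posterior: Beta(1+33, 1+13) = Beta(34, 14).
Mode = (34−1)/(34+14−2) = 33/46 = 0.717.
With a flat prior the MAP equals the MLE, 33/46.
Mean = 34/(34+14) = 34/48 = 0.708.
Difference = 0.708 − 0.717 = -0.009.

-0.009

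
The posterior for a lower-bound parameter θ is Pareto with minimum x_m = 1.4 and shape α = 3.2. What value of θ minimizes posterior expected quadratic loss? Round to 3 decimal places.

The Pareto density is strictly decreasing on [x_m, ∞), so the mode is x_m = 1.400.
Mean = α·x_m/(α−1) = 3.2·1.4/2.2 = 2.036.
Quadratic loss ⇒ the optimal estimator is the posterior mean.

2.036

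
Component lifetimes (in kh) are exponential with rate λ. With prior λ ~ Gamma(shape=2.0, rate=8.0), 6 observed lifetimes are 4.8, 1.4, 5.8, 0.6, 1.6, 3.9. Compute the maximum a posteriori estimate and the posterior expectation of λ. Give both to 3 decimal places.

Σ times = 18.1. Posterior: Gamma(shape = 2.0+6 = 8.0, rate = 8.0+18.1 = 26.1).
Mode = (α−1)/β = 7.0/26.1 = 0.268.
Mean = α/β = 8.0/26.1 = 0.307.
The posterior is right-skewed, so the mean exceeds the mode.

MAP = 0.268, posterior mean = 0.307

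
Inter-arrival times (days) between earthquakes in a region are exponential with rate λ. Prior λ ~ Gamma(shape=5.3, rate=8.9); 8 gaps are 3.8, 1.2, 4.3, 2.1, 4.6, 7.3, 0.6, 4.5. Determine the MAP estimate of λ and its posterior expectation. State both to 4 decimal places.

Σ times = 28.4. Posterior: Gamma(shape = 5.3+8 = 13.3, rate = 8.9+28.4 = 37.3).
Mode = (α−1)/β = 12.3/37.3 = 0.3298.
Mean = α/β = 13.3/37.3 = 0.3566.

λ_MAP = 0.3298, E[λ|data] = 0.3566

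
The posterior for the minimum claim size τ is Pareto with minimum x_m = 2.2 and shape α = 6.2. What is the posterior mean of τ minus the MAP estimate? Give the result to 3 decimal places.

0.423

The Pareto density is strictly decreasing on [x_m, ∞), so the mode is x_m = 2.200.
Mean = α·x_m/(α−1) = 6.2·2.2/5.2 = 2.623.
Difference = 2.623 − 2.200 = 0.423.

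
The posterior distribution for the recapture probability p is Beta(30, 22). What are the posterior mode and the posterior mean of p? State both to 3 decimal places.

Mode = (30−1)/(30+22−2) = 29/50 = 0.580.
Mean = 30/(30+22) = 30/52 = 0.577.
The mean is pulled below the mode by the posterior's left skew.

MAP = 0.580; posterior mean = 0.577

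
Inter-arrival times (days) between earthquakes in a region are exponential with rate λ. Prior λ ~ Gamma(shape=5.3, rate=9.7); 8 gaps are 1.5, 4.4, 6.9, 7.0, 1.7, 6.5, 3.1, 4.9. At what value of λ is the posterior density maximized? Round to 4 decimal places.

0.2691

Σ times = 36.0. Posterior: Gamma(shape = 5.3+8 = 13.3, rate = 9.7+36.0 = 45.7).
Mode = (α−1)/β = 12.3/45.7 = 0.2691.
Mean = α/β = 13.3/45.7 = 0.2910.
This is the posterior mode — the MAP estimate.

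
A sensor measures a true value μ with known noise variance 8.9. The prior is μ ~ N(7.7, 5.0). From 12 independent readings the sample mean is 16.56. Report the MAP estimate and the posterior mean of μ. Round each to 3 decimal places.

MAP: 15.416. Posterior mean: 15.416.

Posterior for μ is Normal. Precision-weighted mean: (1/5.0·7.7 + 12/8.9·16.56) / (1/5.0 + 12/8.9) = 15.416.
A Normal posterior is symmetric, so mode = mean.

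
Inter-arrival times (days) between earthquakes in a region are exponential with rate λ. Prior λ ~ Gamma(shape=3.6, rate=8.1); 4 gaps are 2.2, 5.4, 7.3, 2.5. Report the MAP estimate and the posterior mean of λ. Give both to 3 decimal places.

Σ times = 17.4. Posterior: Gamma(shape = 3.6+4 = 7.6, rate = 8.1+17.4 = 25.5).
Mode = (α−1)/β = 6.6/25.5 = 0.259.
Mean = α/β = 7.6/25.5 = 0.298.

MAP: 0.259. Posterior mean: 0.298.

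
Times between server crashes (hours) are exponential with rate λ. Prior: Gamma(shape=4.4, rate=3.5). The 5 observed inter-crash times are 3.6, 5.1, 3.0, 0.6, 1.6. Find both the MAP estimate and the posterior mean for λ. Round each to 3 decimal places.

Σ times = 13.9. Posterior: Gamma(shape = 4.4+5 = 9.4, rate = 3.5+13.9 = 17.4).
Mode = (α−1)/β = 8.4/17.4 = 0.483.
Mean = α/β = 9.4/17.4 = 0.540.
The posterior is right-skewed, so the mean exceeds the mode.

MAP estimate = 0.483, posterior mean = 0.540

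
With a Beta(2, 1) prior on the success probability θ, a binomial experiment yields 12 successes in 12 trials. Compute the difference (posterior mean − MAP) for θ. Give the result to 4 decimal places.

Posterior: Beta(2+12, 1+0) = Beta(14, 1).
Since β = 1 ≤ 1 and α > 1, the Beta density is monotone increasing on [0,1]; the mode is at 1.
Mean = 14/(14+1) = 0.9333.
Difference = 0.9333 − 1.0000 = -0.0667.

-0.0667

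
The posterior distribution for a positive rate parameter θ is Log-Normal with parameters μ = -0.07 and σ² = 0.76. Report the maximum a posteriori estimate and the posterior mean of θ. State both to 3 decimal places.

Mode = exp(μ − σ²) = exp(-0.83) = 0.436.
Mean = exp(μ + σ²/2) = exp(0.310) = 1.363.

MAP = 0.436; posterior mean = 1.363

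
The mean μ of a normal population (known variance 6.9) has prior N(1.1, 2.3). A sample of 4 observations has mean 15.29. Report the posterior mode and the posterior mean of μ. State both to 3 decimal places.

MAP: 9.209. Posterior mean: 9.209.

Posterior for μ is Normal. Precision-weighted mean: (1/2.3·1.1 + 4/6.9·15.29) / (1/2.3 + 4/6.9) = 9.209.
A Normal posterior is symmetric, so mode = mean.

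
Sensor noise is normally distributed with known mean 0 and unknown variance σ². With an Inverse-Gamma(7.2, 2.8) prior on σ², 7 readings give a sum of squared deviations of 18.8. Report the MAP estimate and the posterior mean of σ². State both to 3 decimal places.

σ²_MAP = 1.043, E[σ²|data] = 1.258

Posterior: Inverse-Gamma(shape = 7.2+7/2 = 10.7, scale = 2.8+18.8/2 = 12.2).
Mode = β/(α+1) = 12.2/11.7 = 1.043.
Mean = β/(α−1) = 12.2/9.7 = 1.258.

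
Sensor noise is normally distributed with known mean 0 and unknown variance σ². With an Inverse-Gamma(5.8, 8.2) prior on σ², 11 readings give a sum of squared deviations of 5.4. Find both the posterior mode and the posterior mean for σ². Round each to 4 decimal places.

Posterior: Inverse-Gamma(shape = 5.8+11/2 = 11.3, scale = 8.2+5.4/2 = 10.9).
Mode = β/(α+1) = 10.9/12.3 = 0.8862.
Mean = β/(α−1) = 10.9/10.3 = 1.0583.
Right-skewed posterior ⇒ mode < mean.

MAP = 0.8862, posterior mean = 1.0583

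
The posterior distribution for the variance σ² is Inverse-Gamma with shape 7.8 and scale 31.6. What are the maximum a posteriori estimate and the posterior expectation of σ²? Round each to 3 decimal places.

Mode = β/(α+1) = 31.6/8.8 = 3.591.
Mean = β/(α−1) = 31.6/6.8 = 4.647.
Mean > mode: the posterior has a right tail.

σ²_MAP = 3.591, E[σ²|data] = 4.647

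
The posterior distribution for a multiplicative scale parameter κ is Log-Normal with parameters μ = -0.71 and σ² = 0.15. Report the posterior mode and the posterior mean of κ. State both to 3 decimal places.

Mode = exp(μ − σ²) = exp(-0.86) = 0.423.
Mean = exp(μ + σ²/2) = exp(-0.635) = 0.530.
Right-skewed posterior ⇒ mode < mean.

MAP: 0.423. Posterior mean: 0.530.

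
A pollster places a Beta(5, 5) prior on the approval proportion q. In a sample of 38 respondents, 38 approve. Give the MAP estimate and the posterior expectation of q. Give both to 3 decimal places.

Posterior: Beta(5+38, 5+0) = Beta(43, 5).
Mode = (43−1)/(43+5−2) = 42/46 = 0.913.
Mean = 43/(43+5) = 43/48 = 0.896.

MAP estimate = 0.913, posterior expectation = 0.896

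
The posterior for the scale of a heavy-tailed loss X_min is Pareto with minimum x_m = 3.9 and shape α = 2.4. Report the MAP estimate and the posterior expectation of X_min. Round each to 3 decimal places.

The Pareto density is strictly decreasing on [x_m, ∞), so the mode is x_m = 3.900.
Mean = α·x_m/(α−1) = 2.4·3.9/1.4 = 6.686.
Right-skewed posterior ⇒ mode < mean.

MAP estimate = 3.900, posterior expectation = 6.686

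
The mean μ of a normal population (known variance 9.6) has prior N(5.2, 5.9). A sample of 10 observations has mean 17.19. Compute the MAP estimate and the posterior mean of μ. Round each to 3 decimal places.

Posterior for μ is Normal. Precision-weighted mean: (1/5.9·5.2 + 10/9.6·17.19) / (1/5.9 + 10/9.6) = 15.512.
A Normal posterior is symmetric, so mode = mean.

μ_MAP = 15.512, E[μ|data] = 15.512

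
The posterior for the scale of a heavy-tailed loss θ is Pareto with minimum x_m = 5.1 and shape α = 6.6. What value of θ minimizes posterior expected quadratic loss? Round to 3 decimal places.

The Pareto density is strictly decreasing on [x_m, ∞), so the mode is x_m = 5.100.
Mean = α·x_m/(α−1) = 6.6·5.1/5.6 = 6.011.
Quadratic loss ⇒ the optimal estimator is the posterior mean.

6.011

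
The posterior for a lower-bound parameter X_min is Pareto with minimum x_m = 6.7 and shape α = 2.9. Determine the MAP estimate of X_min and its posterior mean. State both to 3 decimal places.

MAP: 6.700. Posterior mean: 10.226.

The Pareto density is strictly decreasing on [x_m, ∞), so the mode is x_m = 6.700.
Mean = α·x_m/(α−1) = 2.9·6.7/1.9 = 10.226.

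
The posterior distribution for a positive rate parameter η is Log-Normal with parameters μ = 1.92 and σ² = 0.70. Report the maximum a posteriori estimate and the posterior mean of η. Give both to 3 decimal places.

maximum a posteriori estimate = 3.387, posterior mean = 9.679

Mode = exp(μ − σ²) = exp(1.22) = 3.387.
Mean = exp(μ + σ²/2) = exp(2.270) = 9.679.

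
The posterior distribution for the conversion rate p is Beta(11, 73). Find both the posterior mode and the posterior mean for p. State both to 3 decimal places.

MAP = 0.122; posterior mean = 0.131

Mode = (11−1)/(11+73−2) = 10/82 = 0.122.
Mean = 11/(11+73) = 11/84 = 0.131.
Right-skewed posterior ⇒ mode < mean.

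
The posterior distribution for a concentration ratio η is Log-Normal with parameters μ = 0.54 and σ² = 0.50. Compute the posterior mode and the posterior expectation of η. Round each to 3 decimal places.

Mode = exp(μ − σ²) = exp(0.04) = 1.041.
Mean = exp(μ + σ²/2) = exp(0.790) = 2.203.
Right-skewed posterior ⇒ mode < mean.

posterior mode = 1.041, posterior expectation = 2.203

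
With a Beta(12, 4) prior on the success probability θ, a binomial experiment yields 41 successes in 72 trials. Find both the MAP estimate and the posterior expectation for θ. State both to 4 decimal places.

MAP = 0.6047, posterior mean = 0.6023

Posterior: Beta(12+41, 4+31) = Beta(53, 35).
Mode = (53−1)/(53+35−2) = 52/86 = 0.6047.
Mean = 53/(53+35) = 53/88 = 0.6023.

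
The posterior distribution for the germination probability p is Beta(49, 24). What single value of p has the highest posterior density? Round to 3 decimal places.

0.676

Mode = (49−1)/(49+24−2) = 48/71 = 0.676.
Mean = 49/(49+24) = 49/73 = 0.671.
This is the posterior mode — the MAP estimate.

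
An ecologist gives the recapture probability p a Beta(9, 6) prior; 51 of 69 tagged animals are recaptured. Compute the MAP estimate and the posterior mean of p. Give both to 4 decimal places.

Posterior: Beta(9+51, 6+18) = Beta(60, 24).
Mode = (60−1)/(60+24−2) = 59/82 = 0.7195.
Mean = 60/(60+24) = 60/84 = 0.7143.
Mode > mean: the posterior has a left tail.

MAP: 0.7195. Posterior mean: 0.7143.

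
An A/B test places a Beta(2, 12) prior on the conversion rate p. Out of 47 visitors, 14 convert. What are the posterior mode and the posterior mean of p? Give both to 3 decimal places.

Posterior: Beta(2+14, 12+33) = Beta(16, 45).
Mode = (16−1)/(16+45−2) = 15/59 = 0.254.
Mean = 16/(16+45) = 16/61 = 0.262.

posterior mode = 0.254, posterior mean = 0.262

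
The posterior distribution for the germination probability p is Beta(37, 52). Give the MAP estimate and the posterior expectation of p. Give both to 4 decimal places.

MAP = 0.4138; posterior mean = 0.4157

Mode = (37−1)/(37+52−2) = 36/87 = 0.4138.
Mean = 37/(37+52) = 37/89 = 0.4157.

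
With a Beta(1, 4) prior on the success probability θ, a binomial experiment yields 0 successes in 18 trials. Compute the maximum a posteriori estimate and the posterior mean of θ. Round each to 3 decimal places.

Posterior: Beta(1+0, 4+18) = Beta(1, 22).
Since α = 1 ≤ 1 and β > 1, the Beta density is monotone decreasing on [0,1]; the mode is at 0.
Mean = 1/(1+22) = 0.043.
Mean > mode: the posterior has a right tail.

MAP: 0.000. Posterior mean: 0.043.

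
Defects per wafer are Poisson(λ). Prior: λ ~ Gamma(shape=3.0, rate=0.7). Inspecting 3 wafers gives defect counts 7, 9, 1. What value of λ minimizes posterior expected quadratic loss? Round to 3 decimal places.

5.405

Σ counts = 17. Posterior: Gamma(shape = 3.0+17 = 20.0, rate = 0.7+3 = 3.7).
Mode = (α−1)/β = 19.0/3.7 = 5.135.
Mean = α/β = 20.0/3.7 = 5.405.
Quadratic loss ⇒ the optimal estimator is the posterior mean.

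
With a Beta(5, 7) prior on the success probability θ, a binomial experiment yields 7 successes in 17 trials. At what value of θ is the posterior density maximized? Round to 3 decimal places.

0.407

Posterior: Beta(5+7, 7+10) = Beta(12, 17).
Mode = (12−1)/(12+17−2) = 11/27 = 0.407.
Mean = 12/(12+17) = 12/29 = 0.414.
This is the posterior mode — the MAP estimate.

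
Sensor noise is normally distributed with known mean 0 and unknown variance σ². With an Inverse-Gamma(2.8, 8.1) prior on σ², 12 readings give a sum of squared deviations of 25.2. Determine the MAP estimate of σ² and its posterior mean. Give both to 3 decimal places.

Posterior: Inverse-Gamma(shape = 2.8+12/2 = 8.8, scale = 8.1+25.2/2 = 20.7).
Mode = β/(α+1) = 20.7/9.8 = 2.112.
Mean = β/(α−1) = 20.7/7.8 = 2.654.
The posterior is right-skewed, so the mean exceeds the mode.

MAP = 2.112, posterior mean = 2.654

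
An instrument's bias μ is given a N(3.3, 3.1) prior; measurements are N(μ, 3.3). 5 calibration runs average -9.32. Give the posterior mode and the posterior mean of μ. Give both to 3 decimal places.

Posterior for μ is Normal. Precision-weighted mean: (1/3.1·3.3 + 5/3.3·-9.32) / (1/3.1 + 5/3.3) = -7.105.
A Normal posterior is symmetric, so mode = mean.

MAP = -7.105, posterior mean = -7.105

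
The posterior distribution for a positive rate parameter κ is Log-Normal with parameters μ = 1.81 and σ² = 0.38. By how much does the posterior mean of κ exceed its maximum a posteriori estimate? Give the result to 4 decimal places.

Mode = exp(μ − σ²) = exp(1.43) = 4.1787.
Mean = exp(μ + σ²/2) = exp(2.000) = 7.3891.
Difference = 7.3891 − 4.1787 = 3.2104.

3.2104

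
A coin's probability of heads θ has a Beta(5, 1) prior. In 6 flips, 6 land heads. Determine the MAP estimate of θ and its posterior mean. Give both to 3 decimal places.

MAP = 1.000, posterior mean = 0.917

Posterior: Beta(5+6, 1+0) = Beta(11, 1).
Since β = 1 ≤ 1 and α > 1, the Beta density is monotone increasing on [0,1]; the mode is at 1.
Mean = 11/(11+1) = 0.917.
Left-skewed posterior ⇒ mean < mode.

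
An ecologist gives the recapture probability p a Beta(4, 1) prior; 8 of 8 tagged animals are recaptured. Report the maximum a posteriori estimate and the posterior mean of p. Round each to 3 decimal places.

Posterior: Beta(4+8, 1+0) = Beta(12, 1).
Since β = 1 ≤ 1 and α > 1, the Beta density is monotone increasing on [0,1]; the mode is at 1.
Mean = 12/(12+1) = 0.923.
Left-skewed posterior ⇒ mean < mode.

p_MAP = 1.000, E[p|data] = 0.923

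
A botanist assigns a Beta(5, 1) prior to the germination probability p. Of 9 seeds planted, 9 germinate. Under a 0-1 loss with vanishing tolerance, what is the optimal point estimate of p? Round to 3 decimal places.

Posterior: Beta(5+9, 1+0) = Beta(14, 1).
Since β = 1 ≤ 1 and α > 1, the Beta density is monotone increasing on [0,1]; the mode is at 1.
Mean = 14/(14+1) = 0.933.
This is the posterior mode — the MAP estimate.

1.000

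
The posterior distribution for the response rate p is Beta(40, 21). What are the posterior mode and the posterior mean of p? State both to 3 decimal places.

Mode = (40−1)/(40+21−2) = 39/59 = 0.661.
Mean = 40/(40+21) = 40/61 = 0.656.
Mode > mean: the posterior has a left tail.

MAP: 0.661. Posterior mean: 0.656.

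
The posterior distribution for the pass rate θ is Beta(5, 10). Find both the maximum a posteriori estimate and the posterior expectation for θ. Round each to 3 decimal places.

θ_MAP = 0.308, E[θ|data] = 0.333

Mode = (5−1)/(5+10−2) = 4/13 = 0.308.
Mean = 5/(5+10) = 5/15 = 0.333.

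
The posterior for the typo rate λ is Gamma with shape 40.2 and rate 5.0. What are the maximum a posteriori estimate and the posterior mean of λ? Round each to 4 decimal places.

Mode = (α−1)/β = 39.2/5.0 = 7.8400.
Mean = α/β = 40.2/5.0 = 8.0400.
The posterior is right-skewed, so the mean exceeds the mode.

MAP = 7.8400, posterior mean = 8.0400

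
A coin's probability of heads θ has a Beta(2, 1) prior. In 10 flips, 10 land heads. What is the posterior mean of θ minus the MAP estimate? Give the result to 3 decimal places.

Posterior: Beta(2+10, 1+0) = Beta(12, 1).
Since β = 1 ≤ 1 and α > 1, the Beta density is monotone increasing on [0,1]; the mode is at 1.
Mean = 12/(12+1) = 0.923.
Difference = 0.923 − 1.000 = -0.077.
The mean is pulled below the mode by the posterior's left skew.

-0.077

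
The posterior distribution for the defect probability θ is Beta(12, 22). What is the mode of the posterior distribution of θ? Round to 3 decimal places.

0.344

Mode = (12−1)/(12+22−2) = 11/32 = 0.344.
Mean = 12/(12+22) = 12/34 = 0.353.
This is the posterior mode — the MAP estimate.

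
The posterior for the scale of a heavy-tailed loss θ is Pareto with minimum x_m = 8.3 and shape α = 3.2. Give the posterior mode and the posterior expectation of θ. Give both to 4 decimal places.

posterior mode = 8.3000, posterior expectation = 12.0727

The Pareto density is strictly decreasing on [x_m, ∞), so the mode is x_m = 8.3000.
Mean = α·x_m/(α−1) = 3.2·8.3/2.2 = 12.0727.
Right-skewed posterior ⇒ mode < mean.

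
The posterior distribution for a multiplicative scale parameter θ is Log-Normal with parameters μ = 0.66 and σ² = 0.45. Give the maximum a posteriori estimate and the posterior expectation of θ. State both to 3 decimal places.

MAP: 1.234. Posterior mean: 2.423.

Mode = exp(μ − σ²) = exp(0.21) = 1.234.
Mean = exp(μ + σ²/2) = exp(0.885) = 2.423.
Mean > mode: the posterior has a right tail.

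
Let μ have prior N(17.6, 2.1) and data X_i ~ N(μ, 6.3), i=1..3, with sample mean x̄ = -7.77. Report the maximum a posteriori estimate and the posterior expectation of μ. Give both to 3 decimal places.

Posterior for μ is Normal. Precision-weighted mean: (1/2.1·17.6 + 3/6.3·-7.77) / (1/2.1 + 3/6.3) = 4.915.
A Normal posterior is symmetric, so mode = mean.

maximum a posteriori estimate = 4.915, posterior expectation = 4.915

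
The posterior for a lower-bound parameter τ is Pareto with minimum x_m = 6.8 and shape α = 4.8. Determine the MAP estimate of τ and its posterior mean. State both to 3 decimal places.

The Pareto density is strictly decreasing on [x_m, ∞), so the mode is x_m = 6.800.
Mean = α·x_m/(α−1) = 4.8·6.8/3.8 = 8.589.

MAP = 6.800; posterior mean = 8.589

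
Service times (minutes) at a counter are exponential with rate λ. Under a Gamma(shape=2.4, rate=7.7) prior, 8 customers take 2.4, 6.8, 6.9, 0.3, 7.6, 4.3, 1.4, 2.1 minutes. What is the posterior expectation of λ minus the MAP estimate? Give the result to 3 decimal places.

Σ times = 31.8. Posterior: Gamma(shape = 2.4+8 = 10.4, rate = 7.7+31.8 = 39.5).
Mode = (α−1)/β = 9.4/39.5 = 0.238.
Mean = α/β = 10.4/39.5 = 0.263.
Difference = 0.263 − 0.238 = 0.025.

0.025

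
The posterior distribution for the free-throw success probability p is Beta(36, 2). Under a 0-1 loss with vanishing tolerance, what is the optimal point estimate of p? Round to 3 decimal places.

Mode = (36−1)/(36+2−2) = 35/36 = 0.972.
Mean = 36/(36+2) = 36/38 = 0.947.
This is the posterior mode — the MAP estimate.

0.972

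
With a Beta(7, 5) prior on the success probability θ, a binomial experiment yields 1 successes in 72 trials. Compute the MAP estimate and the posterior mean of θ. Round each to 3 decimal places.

MAP = 0.085, posterior mean = 0.095

Posterior: Beta(7+1, 5+71) = Beta(8, 76).
Mode = (8−1)/(8+76−2) = 7/82 = 0.085.
Mean = 8/(8+76) = 8/84 = 0.095.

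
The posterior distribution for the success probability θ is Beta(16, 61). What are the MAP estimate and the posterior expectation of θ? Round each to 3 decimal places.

Mode = (16−1)/(16+61−2) = 15/75 = 0.200.
Mean = 16/(16+61) = 16/77 = 0.208.
The mean is pulled above the mode by the posterior's right skew.

MAP estimate = 0.200, posterior expectation = 0.208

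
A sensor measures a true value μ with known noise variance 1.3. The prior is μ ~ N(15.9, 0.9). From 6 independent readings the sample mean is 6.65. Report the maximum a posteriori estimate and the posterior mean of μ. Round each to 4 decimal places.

Posterior for μ is Normal. Precision-weighted mean: (1/0.9·15.9 + 6/1.3·6.65) / (1/0.9 + 6/1.3) = 8.4448.
A Normal posterior is symmetric, so mode = mean.

μ_MAP = 8.4448, E[μ|data] = 8.4448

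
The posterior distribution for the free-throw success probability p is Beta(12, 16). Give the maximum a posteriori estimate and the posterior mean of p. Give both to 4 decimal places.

MAP: 0.4231. Posterior mean: 0.4286.

Mode = (12−1)/(12+16−2) = 11/26 = 0.4231.
Mean = 12/(12+16) = 12/28 = 0.4286.
Right-skewed posterior ⇒ mode < mean.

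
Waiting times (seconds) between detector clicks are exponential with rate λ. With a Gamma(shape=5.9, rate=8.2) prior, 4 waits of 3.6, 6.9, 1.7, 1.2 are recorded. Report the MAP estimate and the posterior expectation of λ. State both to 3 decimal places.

MAP = 0.412, posterior mean = 0.458

Σ times = 13.4. Posterior: Gamma(shape = 5.9+4 = 9.9, rate = 8.2+13.4 = 21.6).
Mode = (α−1)/β = 8.9/21.6 = 0.412.
Mean = α/β = 9.9/21.6 = 0.458.
The posterior is right-skewed, so the mean exceeds the mode.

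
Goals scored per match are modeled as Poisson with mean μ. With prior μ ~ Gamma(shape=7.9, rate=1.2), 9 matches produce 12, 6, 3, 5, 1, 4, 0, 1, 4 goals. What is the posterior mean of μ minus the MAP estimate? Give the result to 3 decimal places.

Σ counts = 36. Posterior: Gamma(shape = 7.9+36 = 43.9, rate = 1.2+9 = 10.2).
Mode = (α−1)/β = 42.9/10.2 = 4.206.
Mean = α/β = 43.9/10.2 = 4.304.
Difference = 4.304 − 4.206 = 0.098.
The posterior is right-skewed, so the mean exceeds the mode.

0.098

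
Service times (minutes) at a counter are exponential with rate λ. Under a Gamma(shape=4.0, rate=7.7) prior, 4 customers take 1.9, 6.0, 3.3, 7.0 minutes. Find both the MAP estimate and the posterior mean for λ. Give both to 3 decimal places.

MAP = 0.270; posterior mean = 0.309

Σ times = 18.2. Posterior: Gamma(shape = 4.0+4 = 8.0, rate = 7.7+18.2 = 25.9).
Mode = (α−1)/β = 7.0/25.9 = 0.270.
Mean = α/β = 8.0/25.9 = 0.309.
The posterior is right-skewed, so the mean exceeds the mode.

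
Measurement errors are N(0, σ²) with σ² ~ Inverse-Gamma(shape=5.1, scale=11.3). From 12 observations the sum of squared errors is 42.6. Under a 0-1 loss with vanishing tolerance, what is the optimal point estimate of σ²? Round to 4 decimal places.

Posterior: Inverse-Gamma(shape = 5.1+12/2 = 11.1, scale = 11.3+42.6/2 = 32.6).
Mode = β/(α+1) = 32.6/12.1 = 2.6942.
Mean = β/(α−1) = 32.6/10.1 = 3.2277.
This is the posterior mode — the MAP estimate.

2.6942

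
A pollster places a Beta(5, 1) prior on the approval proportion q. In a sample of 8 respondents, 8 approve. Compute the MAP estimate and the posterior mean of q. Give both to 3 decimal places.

Posterior: Beta(5+8, 1+0) = Beta(13, 1).
Since β = 1 ≤ 1 and α > 1, the Beta density is monotone increasing on [0,1]; the mode is at 1.
Mean = 13/(13+1) = 0.929.

q_MAP = 1.000, E[q|data] = 0.929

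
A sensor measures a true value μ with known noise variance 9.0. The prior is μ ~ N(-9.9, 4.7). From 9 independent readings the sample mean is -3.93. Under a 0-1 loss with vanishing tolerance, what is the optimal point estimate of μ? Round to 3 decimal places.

Posterior for μ is Normal. Precision-weighted mean: (1/4.7·-9.9 + 9/9.0·-3.93) / (1/4.7 + 9/9.0) = -4.977.
A Normal posterior is symmetric, so mode = mean.
This is the posterior mode — the MAP estimate.

-4.977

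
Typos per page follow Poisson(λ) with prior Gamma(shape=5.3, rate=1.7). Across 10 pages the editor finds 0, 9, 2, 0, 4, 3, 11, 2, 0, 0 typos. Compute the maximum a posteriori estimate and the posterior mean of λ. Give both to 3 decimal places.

maximum a posteriori estimate = 3.017, posterior mean = 3.103

Σ counts = 31. Posterior: Gamma(shape = 5.3+31 = 36.3, rate = 1.7+10 = 11.7).
Mode = (α−1)/β = 35.3/11.7 = 3.017.
Mean = α/β = 36.3/11.7 = 3.103.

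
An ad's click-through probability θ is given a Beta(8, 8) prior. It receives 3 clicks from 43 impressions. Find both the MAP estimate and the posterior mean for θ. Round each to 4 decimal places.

Posterior: Beta(8+3, 8+40) = Beta(11, 48).
Mode = (11−1)/(11+48−2) = 10/57 = 0.1754.
Mean = 11/(11+48) = 11/59 = 0.1864.
Right-skewed posterior ⇒ mode < mean.

MAP = 0.1754; posterior mean = 0.1864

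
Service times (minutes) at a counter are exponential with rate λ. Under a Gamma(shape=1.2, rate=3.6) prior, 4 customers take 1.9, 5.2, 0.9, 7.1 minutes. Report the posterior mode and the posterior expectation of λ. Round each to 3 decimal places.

MAP: 0.225. Posterior mean: 0.278.

Σ times = 15.1. Posterior: Gamma(shape = 1.2+4 = 5.2, rate = 3.6+15.1 = 18.7).
Mode = (α−1)/β = 4.2/18.7 = 0.225.
Mean = α/β = 5.2/18.7 = 0.278.
Right-skewed posterior ⇒ mode < mean.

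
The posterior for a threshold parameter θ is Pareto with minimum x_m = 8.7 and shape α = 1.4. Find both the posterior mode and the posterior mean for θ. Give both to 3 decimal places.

MAP = 8.700; posterior mean = 30.450

The Pareto density is strictly decreasing on [x_m, ∞), so the mode is x_m = 8.700.
Mean = α·x_m/(α−1) = 1.4·8.7/0.4 = 30.450.
Right-skewed posterior ⇒ mode < mean.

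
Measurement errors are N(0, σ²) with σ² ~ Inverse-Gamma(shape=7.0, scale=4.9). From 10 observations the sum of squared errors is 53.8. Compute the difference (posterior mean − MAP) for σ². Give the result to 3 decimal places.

Posterior: Inverse-Gamma(shape = 7.0+10/2 = 12.0, scale = 4.9+53.8/2 = 31.8).
Mode = β/(α+1) = 31.8/13.0 = 2.446.
Mean = β/(α−1) = 31.8/11.0 = 2.891.
Difference = 2.891 − 2.446 = 0.445.
The mean is pulled above the mode by the posterior's right skew.

0.445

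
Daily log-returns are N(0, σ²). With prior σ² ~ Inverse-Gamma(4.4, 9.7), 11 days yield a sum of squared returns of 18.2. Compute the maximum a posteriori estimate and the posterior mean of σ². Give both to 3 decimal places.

maximum a posteriori estimate = 1.725, posterior mean = 2.112

Posterior: Inverse-Gamma(shape = 4.4+11/2 = 9.9, scale = 9.7+18.2/2 = 18.8).
Mode = β/(α+1) = 18.8/10.9 = 1.725.
Mean = β/(α−1) = 18.8/8.9 = 2.112.
The mean is pulled above the mode by the posterior's right skew.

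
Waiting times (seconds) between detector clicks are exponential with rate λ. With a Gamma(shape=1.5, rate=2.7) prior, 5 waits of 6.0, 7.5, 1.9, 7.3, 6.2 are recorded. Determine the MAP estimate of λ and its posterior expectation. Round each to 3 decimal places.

Σ times = 28.9. Posterior: Gamma(shape = 1.5+5 = 6.5, rate = 2.7+28.9 = 31.6).
Mode = (α−1)/β = 5.5/31.6 = 0.174.
Mean = α/β = 6.5/31.6 = 0.206.
Right-skewed posterior ⇒ mode < mean.

MAP = 0.174; posterior mean = 0.206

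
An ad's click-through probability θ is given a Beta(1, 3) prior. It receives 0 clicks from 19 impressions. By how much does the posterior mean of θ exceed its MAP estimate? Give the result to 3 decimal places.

0.043

Posterior: Beta(1+0, 3+19) = Beta(1, 22).
Since α = 1 ≤ 1 and β > 1, the Beta density is monotone decreasing on [0,1]; the mode is at 0.
Mean = 1/(1+22) = 0.043.
Difference = 0.043 − 0.000 = 0.043.
Mean > mode: the posterior has a right tail.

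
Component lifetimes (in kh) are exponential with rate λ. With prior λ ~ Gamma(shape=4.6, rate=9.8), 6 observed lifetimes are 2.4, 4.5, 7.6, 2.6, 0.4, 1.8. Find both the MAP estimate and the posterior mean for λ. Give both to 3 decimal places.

MAP = 0.330; posterior mean = 0.364

Σ times = 19.3. Posterior: Gamma(shape = 4.6+6 = 10.6, rate = 9.8+19.3 = 29.1).
Mode = (α−1)/β = 9.6/29.1 = 0.330.
Mean = α/β = 10.6/29.1 = 0.364.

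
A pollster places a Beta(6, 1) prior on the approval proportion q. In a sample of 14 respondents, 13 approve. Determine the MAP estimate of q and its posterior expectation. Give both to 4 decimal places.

Posterior: Beta(6+13, 1+1) = Beta(19, 2).
Mode = (19−1)/(19+2−2) = 18/19 = 0.9474.
Mean = 19/(19+2) = 19/21 = 0.9048.
The posterior is left-skewed, so the mode exceeds the mean.

MAP = 0.9474, posterior mean = 0.9048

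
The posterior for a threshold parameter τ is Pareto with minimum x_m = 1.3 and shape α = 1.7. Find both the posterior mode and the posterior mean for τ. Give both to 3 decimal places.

The Pareto density is strictly decreasing on [x_m, ∞), so the mode is x_m = 1.300.
Mean = α·x_m/(α−1) = 1.7·1.3/0.7 = 3.157.

MAP = 1.300, posterior mean = 3.157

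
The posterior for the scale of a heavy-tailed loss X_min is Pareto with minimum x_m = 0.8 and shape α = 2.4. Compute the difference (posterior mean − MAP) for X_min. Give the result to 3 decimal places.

0.571

The Pareto density is strictly decreasing on [x_m, ∞), so the mode is x_m = 0.800.
Mean = α·x_m/(α−1) = 2.4·0.8/1.4 = 1.371.
Difference = 1.371 − 0.800 = 0.571.
The mean is pulled above the mode by the posterior's right skew.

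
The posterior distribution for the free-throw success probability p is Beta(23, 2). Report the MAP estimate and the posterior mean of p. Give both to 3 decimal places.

Mode = (23−1)/(23+2−2) = 22/23 = 0.957.
Mean = 23/(23+2) = 23/25 = 0.920.
Mode > mean: the posterior has a left tail.

MAP: 0.957. Posterior mean: 0.920.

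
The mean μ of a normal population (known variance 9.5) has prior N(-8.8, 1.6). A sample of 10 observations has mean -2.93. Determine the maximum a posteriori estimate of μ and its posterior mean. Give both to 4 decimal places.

Posterior for μ is Normal. Precision-weighted mean: (1/1.6·-8.8 + 10/9.5·-2.93) / (1/1.6 + 10/9.5) = -5.1169.
A Normal posterior is symmetric, so mode = mean.

μ_MAP = -5.1169, E[μ|data] = -5.1169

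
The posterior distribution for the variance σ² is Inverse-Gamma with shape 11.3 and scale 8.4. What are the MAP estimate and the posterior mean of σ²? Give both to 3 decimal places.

Mode = β/(α+1) = 8.4/12.3 = 0.683.
Mean = β/(α−1) = 8.4/10.3 = 0.816.
Mean > mode: the posterior has a right tail.

MAP estimate = 0.683, posterior mean = 0.816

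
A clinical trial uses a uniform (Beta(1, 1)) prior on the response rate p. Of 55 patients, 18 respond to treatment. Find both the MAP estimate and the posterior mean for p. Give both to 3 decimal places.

Posterior: Beta(1+18, 1+37) = Beta(19, 38).
Mode = (19−1)/(19+38−2) = 18/55 = 0.327.
Mean = 19/(19+38) = 19/57 = 0.333.
The posterior is right-skewed, so the mean exceeds the mode.

MAP estimate = 0.327, posterior mean = 0.333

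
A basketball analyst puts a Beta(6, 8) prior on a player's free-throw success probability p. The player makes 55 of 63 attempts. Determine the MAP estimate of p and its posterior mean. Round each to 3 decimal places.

Posterior: Beta(6+55, 8+8) = Beta(61, 16).
Mode = (61−1)/(61+16−2) = 60/75 = 0.800.
Mean = 61/(61+16) = 61/77 = 0.792.

MAP estimate = 0.800, posterior mean = 0.792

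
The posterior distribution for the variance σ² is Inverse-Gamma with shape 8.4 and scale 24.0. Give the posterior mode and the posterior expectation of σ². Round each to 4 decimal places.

MAP: 2.5532. Posterior mean: 3.2432.

Mode = β/(α+1) = 24.0/9.4 = 2.5532.
Mean = β/(α−1) = 24.0/7.4 = 3.2432.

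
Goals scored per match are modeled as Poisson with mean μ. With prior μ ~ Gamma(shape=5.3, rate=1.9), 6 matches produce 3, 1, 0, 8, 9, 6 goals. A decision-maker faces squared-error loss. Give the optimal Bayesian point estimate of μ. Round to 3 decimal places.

Σ counts = 27. Posterior: Gamma(shape = 5.3+27 = 32.3, rate = 1.9+6 = 7.9).
Mode = (α−1)/β = 31.3/7.9 = 3.962.
Mean = α/β = 32.3/7.9 = 4.089.
Squared-error loss ⇒ the optimal estimator is the posterior mean.

4.089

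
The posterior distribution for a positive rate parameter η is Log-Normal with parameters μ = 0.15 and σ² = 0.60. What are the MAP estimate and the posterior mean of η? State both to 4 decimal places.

Mode = exp(μ − σ²) = exp(-0.45) = 0.6376.
Mean = exp(μ + σ²/2) = exp(0.450) = 1.5683.

MAP: 0.6376. Posterior mean: 1.5683.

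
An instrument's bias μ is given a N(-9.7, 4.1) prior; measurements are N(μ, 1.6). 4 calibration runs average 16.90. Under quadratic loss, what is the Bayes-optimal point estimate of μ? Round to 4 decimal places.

Posterior for μ is Normal. Precision-weighted mean: (1/4.1·-9.7 + 4/1.6·16.90) / (1/4.1 + 4/1.6) = 14.5356.
A Normal posterior is symmetric, so mode = mean.
Quadratic loss ⇒ the optimal estimator is the posterior mean.

14.5356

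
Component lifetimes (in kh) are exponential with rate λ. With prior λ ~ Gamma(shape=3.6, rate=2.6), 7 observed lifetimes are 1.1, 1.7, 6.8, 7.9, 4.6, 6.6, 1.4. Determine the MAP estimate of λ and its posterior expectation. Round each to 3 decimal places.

λ_MAP = 0.294, E[λ|data] = 0.324

Σ times = 30.1. Posterior: Gamma(shape = 3.6+7 = 10.6, rate = 2.6+30.1 = 32.7).
Mode = (α−1)/β = 9.6/32.7 = 0.294.
Mean = α/β = 10.6/32.7 = 0.324.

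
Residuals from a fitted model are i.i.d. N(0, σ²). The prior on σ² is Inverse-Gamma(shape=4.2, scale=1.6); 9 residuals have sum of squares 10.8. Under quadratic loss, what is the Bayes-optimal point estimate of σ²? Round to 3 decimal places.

Posterior: Inverse-Gamma(shape = 4.2+9/2 = 8.7, scale = 1.6+10.8/2 = 7.0).
Mode = β/(α+1) = 7.0/9.7 = 0.722.
Mean = β/(α−1) = 7.0/7.7 = 0.909.
Quadratic loss ⇒ the optimal estimator is the posterior mean.

0.909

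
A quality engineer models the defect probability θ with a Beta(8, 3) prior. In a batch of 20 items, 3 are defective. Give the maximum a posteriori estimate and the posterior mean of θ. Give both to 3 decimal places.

θ_MAP = 0.345, E[θ|data] = 0.355

Posterior: Beta(8+3, 3+17) = Beta(11, 20).
Mode = (11−1)/(11+20−2) = 10/29 = 0.345.
Mean = 11/(11+20) = 11/31 = 0.355.
Right-skewed posterior ⇒ mode < mean.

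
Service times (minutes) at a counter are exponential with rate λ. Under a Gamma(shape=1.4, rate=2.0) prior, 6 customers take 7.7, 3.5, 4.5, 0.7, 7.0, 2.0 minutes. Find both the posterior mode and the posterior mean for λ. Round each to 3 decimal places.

posterior mode = 0.234, posterior mean = 0.270

Σ times = 25.4. Posterior: Gamma(shape = 1.4+6 = 7.4, rate = 2.0+25.4 = 27.4).
Mode = (α−1)/β = 6.4/27.4 = 0.234.
Mean = α/β = 7.4/27.4 = 0.270.
The posterior is right-skewed, so the mean exceeds the mode.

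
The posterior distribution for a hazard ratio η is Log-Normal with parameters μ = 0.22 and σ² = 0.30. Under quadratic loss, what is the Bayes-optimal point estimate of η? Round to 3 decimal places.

1.448

Mode = exp(μ − σ²) = exp(-0.08) = 0.923.
Mean = exp(μ + σ²/2) = exp(0.370) = 1.448.
Quadratic loss ⇒ the optimal estimator is the posterior mean.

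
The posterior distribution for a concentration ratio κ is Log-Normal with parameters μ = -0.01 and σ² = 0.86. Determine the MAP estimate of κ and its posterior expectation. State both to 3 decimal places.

Mode = exp(μ − σ²) = exp(-0.87) = 0.419.
Mean = exp(μ + σ²/2) = exp(0.420) = 1.522.
The posterior is right-skewed, so the mean exceeds the mode.

κ_MAP = 0.419, E[κ|data] = 1.522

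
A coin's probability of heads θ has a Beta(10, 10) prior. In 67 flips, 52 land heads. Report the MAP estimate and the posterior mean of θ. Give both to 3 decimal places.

Posterior: Beta(10+52, 10+15) = Beta(62, 25).
Mode = (62−1)/(62+25−2) = 61/85 = 0.718.
Mean = 62/(62+25) = 62/87 = 0.713.

MAP = 0.718, posterior mean = 0.713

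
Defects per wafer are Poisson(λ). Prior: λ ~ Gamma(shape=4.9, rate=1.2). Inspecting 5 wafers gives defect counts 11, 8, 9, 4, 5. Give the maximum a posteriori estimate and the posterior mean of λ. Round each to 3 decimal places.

MAP = 6.597, posterior mean = 6.758

Σ counts = 37. Posterior: Gamma(shape = 4.9+37 = 41.9, rate = 1.2+5 = 6.2).
Mode = (α−1)/β = 40.9/6.2 = 6.597.
Mean = α/β = 41.9/6.2 = 6.758.
Mean > mode: the posterior has a right tail.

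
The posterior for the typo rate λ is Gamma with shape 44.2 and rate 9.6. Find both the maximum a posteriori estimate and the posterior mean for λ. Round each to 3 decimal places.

Mode = (α−1)/β = 43.2/9.6 = 4.500.
Mean = α/β = 44.2/9.6 = 4.604.

MAP = 4.500, posterior mean = 4.604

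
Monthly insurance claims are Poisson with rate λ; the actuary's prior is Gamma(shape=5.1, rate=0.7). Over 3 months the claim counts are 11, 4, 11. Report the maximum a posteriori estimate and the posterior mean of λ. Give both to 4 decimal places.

MAP = 8.1351, posterior mean = 8.4054

Σ counts = 26. Posterior: Gamma(shape = 5.1+26 = 31.1, rate = 0.7+3 = 3.7).
Mode = (α−1)/β = 30.1/3.7 = 8.1351.
Mean = α/β = 31.1/3.7 = 8.4054.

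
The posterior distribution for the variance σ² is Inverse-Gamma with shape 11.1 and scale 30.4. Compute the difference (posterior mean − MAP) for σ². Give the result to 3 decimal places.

Mode = β/(α+1) = 30.4/12.1 = 2.512.
Mean = β/(α−1) = 30.4/10.1 = 3.010.
Difference = 3.010 − 2.512 = 0.498.

0.498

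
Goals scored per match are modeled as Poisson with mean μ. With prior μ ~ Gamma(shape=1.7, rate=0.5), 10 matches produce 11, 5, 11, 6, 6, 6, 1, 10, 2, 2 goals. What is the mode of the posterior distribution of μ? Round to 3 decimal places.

Σ counts = 60. Posterior: Gamma(shape = 1.7+60 = 61.7, rate = 0.5+10 = 10.5).
Mode = (α−1)/β = 60.7/10.5 = 5.781.
Mean = α/β = 61.7/10.5 = 5.876.
This is the posterior mode — the MAP estimate.

5.781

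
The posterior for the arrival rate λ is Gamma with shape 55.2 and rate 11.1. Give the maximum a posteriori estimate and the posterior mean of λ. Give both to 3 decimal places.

MAP: 4.883. Posterior mean: 4.973.

Mode = (α−1)/β = 54.2/11.1 = 4.883.
Mean = α/β = 55.2/11.1 = 4.973.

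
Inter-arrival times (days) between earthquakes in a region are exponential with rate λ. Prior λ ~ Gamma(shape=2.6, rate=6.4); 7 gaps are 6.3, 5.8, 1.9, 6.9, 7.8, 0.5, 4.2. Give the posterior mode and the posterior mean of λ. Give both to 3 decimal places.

Σ times = 33.4. Posterior: Gamma(shape = 2.6+7 = 9.6, rate = 6.4+33.4 = 39.8).
Mode = (α−1)/β = 8.6/39.8 = 0.216.
Mean = α/β = 9.6/39.8 = 0.241.

posterior mode = 0.216, posterior mean = 0.241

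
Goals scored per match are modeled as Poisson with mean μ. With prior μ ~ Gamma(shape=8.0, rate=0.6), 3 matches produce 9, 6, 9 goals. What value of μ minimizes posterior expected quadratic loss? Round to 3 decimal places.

Σ counts = 24. Posterior: Gamma(shape = 8.0+24 = 32.0, rate = 0.6+3 = 3.6).
Mode = (α−1)/β = 31.0/3.6 = 8.611.
Mean = α/β = 32.0/3.6 = 8.889.
Quadratic loss ⇒ the optimal estimator is the posterior mean.

8.889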